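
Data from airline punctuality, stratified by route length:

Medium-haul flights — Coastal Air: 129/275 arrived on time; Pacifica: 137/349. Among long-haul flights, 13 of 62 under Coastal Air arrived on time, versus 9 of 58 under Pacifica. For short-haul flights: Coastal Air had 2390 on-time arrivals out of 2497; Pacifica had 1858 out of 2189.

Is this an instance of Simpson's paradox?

Medium-haul: Coastal Air 129/275 = 46.9%, Pacifica 137/349 = 39.3% → Coastal Air
Long-haul: Coastal Air 13/62 = 21.0%, Pacifica 9/58 = 15.5% → Coastal Air
Short-haul: Coastal Air 2390/2497 = 95.7%, Pacifica 1858/2189 = 84.9% → Coastal Air
Overall: Coastal Air 2532/2834 = 89.3%, Pacifica 2004/2596 = 77.2% → Coastal Air
Coastal Air wins overall and in every route group — no reversal.

No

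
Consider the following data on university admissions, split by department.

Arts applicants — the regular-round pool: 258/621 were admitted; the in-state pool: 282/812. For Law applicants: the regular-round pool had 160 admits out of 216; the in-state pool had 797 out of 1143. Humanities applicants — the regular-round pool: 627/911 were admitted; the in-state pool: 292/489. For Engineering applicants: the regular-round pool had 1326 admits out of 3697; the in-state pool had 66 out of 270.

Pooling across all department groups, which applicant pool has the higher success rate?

Arts: the regular-round pool 258/621 = 41.5%, the in-state pool 282/812 = 34.7% → the regular-round pool
Law: the regular-round pool 160/216 = 74.1%, the in-state pool 797/1143 = 69.7% → the regular-round pool
Humanities: the regular-round pool 627/911 = 68.8%, the in-state pool 292/489 = 59.7% → the regular-round pool
Engineering: the regular-round pool 1326/3697 = 35.9%, the in-state pool 66/270 = 24.4% → the regular-round pool
Overall: the regular-round pool 2371/5445 = 43.5%, the in-state pool 1437/2714 = 52.9% → the in-state pool
(The regular-round pool wins every department group but the in-state pool wins overall — the regular-round pool's applicants skew toward the low-rate Engineering group.)

the in-state pool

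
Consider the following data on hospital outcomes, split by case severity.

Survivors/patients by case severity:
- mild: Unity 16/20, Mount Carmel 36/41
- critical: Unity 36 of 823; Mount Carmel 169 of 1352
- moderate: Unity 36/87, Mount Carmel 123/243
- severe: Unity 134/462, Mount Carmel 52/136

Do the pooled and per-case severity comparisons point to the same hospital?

Yes

Mild: Unity 16/20 = 80.0%, Mount Carmel 36/41 = 87.8% → Mount Carmel
Critical: Unity 36/823 = 4.4%, Mount Carmel 169/1352 = 12.5% → Mount Carmel
Moderate: Unity 36/87 = 41.4%, Mount Carmel 123/243 = 50.6% → Mount Carmel
Severe: Unity 134/462 = 29.0%, Mount Carmel 52/136 = 38.2% → Mount Carmel
Overall: Unity 222/1392 = 15.9%, Mount Carmel 380/1772 = 21.4% → Mount Carmel
Mount Carmel wins overall and in every case group — no reversal.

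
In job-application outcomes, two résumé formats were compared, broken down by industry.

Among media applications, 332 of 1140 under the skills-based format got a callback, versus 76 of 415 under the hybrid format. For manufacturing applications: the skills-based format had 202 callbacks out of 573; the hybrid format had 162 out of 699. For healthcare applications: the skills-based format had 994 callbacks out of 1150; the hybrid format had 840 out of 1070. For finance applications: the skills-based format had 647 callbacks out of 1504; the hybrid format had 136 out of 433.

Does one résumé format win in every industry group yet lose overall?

No

Media: the skills-based format 332/1140 = 29.1%, the hybrid format 76/415 = 18.3% → the skills-based format
Manufacturing: the skills-based format 202/573 = 35.3%, the hybrid format 162/699 = 23.2% → the skills-based format
Healthcare: the skills-based format 994/1150 = 86.4%, the hybrid format 840/1070 = 78.5% → the skills-based format
Finance: the skills-based format 647/1504 = 43.0%, the hybrid format 136/433 = 31.4% → the skills-based format
Overall: the skills-based format 2175/4367 = 49.8%, the hybrid format 1214/2617 = 46.4% → the skills-based format
The skills-based format wins overall and in every industry group — no reversal.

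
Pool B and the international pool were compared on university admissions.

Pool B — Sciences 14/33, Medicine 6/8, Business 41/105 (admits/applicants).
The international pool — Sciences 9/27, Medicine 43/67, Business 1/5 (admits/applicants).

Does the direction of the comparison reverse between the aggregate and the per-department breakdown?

Yes

Sciences: Pool B 14/33 = 42.4%, the international pool 9/27 = 33.3% → Pool B
Medicine: Pool B 6/8 = 75.0%, the international pool 43/67 = 64.2% → Pool B
Business: Pool B 41/105 = 39.0%, the international pool 1/5 = 20.0% → Pool B
Overall: Pool B 61/146 = 41.8%, the international pool 53/99 = 53.5% → the international pool
Pool B wins each department group but the international pool wins overall — the comparison reverses. Pool B's applicants skew toward Business, which has a lower base rate.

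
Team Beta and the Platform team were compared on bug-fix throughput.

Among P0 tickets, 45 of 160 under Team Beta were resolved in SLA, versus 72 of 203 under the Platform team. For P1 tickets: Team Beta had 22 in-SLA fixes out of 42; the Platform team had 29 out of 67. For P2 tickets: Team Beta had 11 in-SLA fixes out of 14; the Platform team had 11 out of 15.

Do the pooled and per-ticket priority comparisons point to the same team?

P0: Team Beta 45/160 = 28.1%, the Platform team 72/203 = 35.5% → the Platform team
P1: Team Beta 22/42 = 52.4%, the Platform team 29/67 = 43.3% → Team Beta
P2: Team Beta 11/14 = 78.6%, the Platform team 11/15 = 73.3% → Team Beta
Overall: Team Beta 78/216 = 36.1%, the Platform team 112/285 = 39.3% → the Platform team
Neither sweeps: Team Beta wins 2 of 3 groups, the Platform team wins 1. The Platform team wins overall but not every group — no Simpson reversal.

No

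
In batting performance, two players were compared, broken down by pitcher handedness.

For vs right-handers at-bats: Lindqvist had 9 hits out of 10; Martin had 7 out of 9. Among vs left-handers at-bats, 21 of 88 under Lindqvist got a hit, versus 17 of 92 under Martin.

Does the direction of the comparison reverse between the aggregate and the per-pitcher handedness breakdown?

No

Vs right-handers: Lindqvist 9/10 = 90.0%, Martin 7/9 = 77.8% → Lindqvist
Vs left-handers: Lindqvist 21/88 = 23.9%, Martin 17/92 = 18.5% → Lindqvist
Overall: Lindqvist 30/98 = 30.6%, Martin 24/101 = 23.8% → Lindqvist
Lindqvist wins overall and in every pitcher group — no reversal.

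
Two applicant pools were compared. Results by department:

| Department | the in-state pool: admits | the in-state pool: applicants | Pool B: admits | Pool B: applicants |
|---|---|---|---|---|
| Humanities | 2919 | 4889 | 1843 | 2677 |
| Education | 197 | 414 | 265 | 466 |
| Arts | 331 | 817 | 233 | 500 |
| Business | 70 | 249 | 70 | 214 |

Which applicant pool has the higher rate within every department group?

Humanities: the in-state pool 2919/4889 = 59.7%, Pool B 1843/2677 = 68.8% → Pool B
Education: the in-state pool 197/414 = 47.6%, Pool B 265/466 = 56.9% → Pool B
Arts: the in-state pool 331/817 = 40.5%, Pool B 233/500 = 46.6% → Pool B
Business: the in-state pool 70/249 = 28.1%, Pool B 70/214 = 32.7% → Pool B
Pool B has the higher rate in all 4 groups.

Pool B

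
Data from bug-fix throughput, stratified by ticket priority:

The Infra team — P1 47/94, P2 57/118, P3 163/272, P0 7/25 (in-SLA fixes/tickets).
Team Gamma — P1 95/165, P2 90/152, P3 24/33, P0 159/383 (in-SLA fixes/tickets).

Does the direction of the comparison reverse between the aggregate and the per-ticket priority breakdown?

P1: the Infra team 47/94 = 50.0%, Team Gamma 95/165 = 57.6% → Team Gamma
P2: the Infra team 57/118 = 48.3%, Team Gamma 90/152 = 59.2% → Team Gamma
P3: the Infra team 163/272 = 59.9%, Team Gamma 24/33 = 72.7% → Team Gamma
P0: the Infra team 7/25 = 28.0%, Team Gamma 159/383 = 41.5% → Team Gamma
Overall: the Infra team 274/509 = 53.8%, Team Gamma 368/733 = 50.2% → the Infra team
Team Gamma wins each ticket group but the Infra team wins overall — the comparison reverses. Team Gamma's tickets skew toward P0, which has a lower base rate.

Yes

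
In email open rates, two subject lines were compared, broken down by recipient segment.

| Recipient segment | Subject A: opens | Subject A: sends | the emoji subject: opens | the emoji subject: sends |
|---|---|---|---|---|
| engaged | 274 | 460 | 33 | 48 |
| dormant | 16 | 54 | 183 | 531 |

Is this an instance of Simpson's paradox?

Yes

Engaged: Subject A 274/460 = 59.6%, the emoji subject 33/48 = 68.8% → the emoji subject
Dormant: Subject A 16/54 = 29.6%, the emoji subject 183/531 = 34.5% → the emoji subject
Overall: Subject A 290/514 = 56.4%, the emoji subject 216/579 = 37.3% → Subject A
The emoji subject wins each recipient group but Subject A wins overall — the comparison reverses. The emoji subject's sends skew toward dormant, which has a lower base rate.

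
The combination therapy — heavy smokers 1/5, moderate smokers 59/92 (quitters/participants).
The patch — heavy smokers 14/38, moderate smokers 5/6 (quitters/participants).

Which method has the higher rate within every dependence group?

Heavy smokers: the combination therapy 1/5 = 20.0%, the patch 14/38 = 36.8% → the patch
Moderate smokers: the combination therapy 59/92 = 64.1%, the patch 5/6 = 83.3% → the patch
The patch has the higher rate in both groups.

the patch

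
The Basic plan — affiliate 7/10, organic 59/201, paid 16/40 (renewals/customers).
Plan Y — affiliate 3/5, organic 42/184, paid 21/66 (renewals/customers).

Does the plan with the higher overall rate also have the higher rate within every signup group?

Yes

Affiliate: the Basic plan 7/10 = 70.0%, Plan Y 3/5 = 60.0% → the Basic plan
Organic: the Basic plan 59/201 = 29.4%, Plan Y 42/184 = 22.8% → the Basic plan
Paid: the Basic plan 16/40 = 40.0%, Plan Y 21/66 = 31.8% → the Basic plan
Overall: the Basic plan 82/251 = 32.7%, Plan Y 66/255 = 25.9% → the Basic plan
The Basic plan wins overall and in every signup group — no reversal.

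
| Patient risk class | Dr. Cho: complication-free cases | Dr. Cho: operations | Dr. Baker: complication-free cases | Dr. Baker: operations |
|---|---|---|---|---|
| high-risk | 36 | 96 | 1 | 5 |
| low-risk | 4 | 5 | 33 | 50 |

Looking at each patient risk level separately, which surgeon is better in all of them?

High-risk: Dr. Cho 36/96 = 37.5%, Dr. Baker 1/5 = 20.0% → Dr. Cho
Low-risk: Dr. Cho 4/5 = 80.0%, Dr. Baker 33/50 = 66.0% → Dr. Cho
Dr. Cho has the higher rate in both groups.

Dr. Cho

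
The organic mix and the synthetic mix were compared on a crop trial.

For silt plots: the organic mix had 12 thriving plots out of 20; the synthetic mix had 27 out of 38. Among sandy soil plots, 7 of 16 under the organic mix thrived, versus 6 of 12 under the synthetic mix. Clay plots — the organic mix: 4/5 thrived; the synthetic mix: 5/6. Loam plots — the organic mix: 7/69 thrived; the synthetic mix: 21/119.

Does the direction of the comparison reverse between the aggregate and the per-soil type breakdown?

Silt: the organic mix 12/20 = 60.0%, the synthetic mix 27/38 = 71.1% → the synthetic mix
Sandy soil: the organic mix 7/16 = 43.8%, the synthetic mix 6/12 = 50.0% → the synthetic mix
Clay: the organic mix 4/5 = 80.0%, the synthetic mix 5/6 = 83.3% → the synthetic mix
Loam: the organic mix 7/69 = 10.1%, the synthetic mix 21/119 = 17.6% → the synthetic mix
Overall: the organic mix 30/110 = 27.3%, the synthetic mix 59/175 = 33.7% → the synthetic mix
The synthetic mix wins overall and in every soil group — no reversal.

No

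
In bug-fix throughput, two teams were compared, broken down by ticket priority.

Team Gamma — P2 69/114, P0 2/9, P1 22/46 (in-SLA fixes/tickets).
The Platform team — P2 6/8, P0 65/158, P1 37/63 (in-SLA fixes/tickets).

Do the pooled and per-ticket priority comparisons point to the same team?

No

P2: Team Gamma 69/114 = 60.5%, the Platform team 6/8 = 75.0% → the Platform team
P0: Team Gamma 2/9 = 22.2%, the Platform team 65/158 = 41.1% → the Platform team
P1: Team Gamma 22/46 = 47.8%, the Platform team 37/63 = 58.7% → the Platform team
Overall: Team Gamma 93/169 = 55.0%, the Platform team 108/229 = 47.2% → Team Gamma
The Platform team wins each ticket group but Team Gamma wins overall — the comparison reverses. The Platform team's tickets skew toward P0, which has a lower base rate.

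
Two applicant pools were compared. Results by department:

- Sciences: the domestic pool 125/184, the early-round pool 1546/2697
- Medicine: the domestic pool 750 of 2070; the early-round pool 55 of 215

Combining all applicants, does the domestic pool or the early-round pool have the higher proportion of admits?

Sciences: the domestic pool 125/184 = 67.9%, the early-round pool 1546/2697 = 57.3% → the domestic pool
Medicine: the domestic pool 750/2070 = 36.2%, the early-round pool 55/215 = 25.6% → the domestic pool
Overall: the domestic pool 875/2254 = 38.8%, the early-round pool 1601/2912 = 55.0% → the early-round pool
(The domestic pool wins every department group but the early-round pool wins overall — the domestic pool's applicants skew toward the low-rate Medicine group.)

the early-round pool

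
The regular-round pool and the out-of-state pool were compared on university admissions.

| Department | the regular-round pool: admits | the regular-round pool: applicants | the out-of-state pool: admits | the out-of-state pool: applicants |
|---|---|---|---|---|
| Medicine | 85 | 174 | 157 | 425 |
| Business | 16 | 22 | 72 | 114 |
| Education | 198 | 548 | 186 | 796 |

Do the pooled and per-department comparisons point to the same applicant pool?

Yes

Medicine: the regular-round pool 85/174 = 48.9%, the out-of-state pool 157/425 = 36.9% → the regular-round pool
Business: the regular-round pool 16/22 = 72.7%, the out-of-state pool 72/114 = 63.2% → the regular-round pool
Education: the regular-round pool 198/548 = 36.1%, the out-of-state pool 186/796 = 23.4% → the regular-round pool
Overall: the regular-round pool 299/744 = 40.2%, the out-of-state pool 415/1335 = 31.1% → the regular-round pool
The regular-round pool wins overall and in every department group — no reversal.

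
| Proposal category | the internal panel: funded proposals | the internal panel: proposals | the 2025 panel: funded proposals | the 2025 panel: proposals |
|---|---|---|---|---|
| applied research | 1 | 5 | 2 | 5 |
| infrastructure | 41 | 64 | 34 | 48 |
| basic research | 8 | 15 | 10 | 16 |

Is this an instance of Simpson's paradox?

No

Applied research: the internal panel 1/5 = 20.0%, the 2025 panel 2/5 = 40.0% → the 2025 panel
Infrastructure: the internal panel 41/64 = 64.1%, the 2025 panel 34/48 = 70.8% → the 2025 panel
Basic research: the internal panel 8/15 = 53.3%, the 2025 panel 10/16 = 62.5% → the 2025 panel
Overall: the internal panel 50/84 = 59.5%, the 2025 panel 46/69 = 66.7% → the 2025 panel
The 2025 panel wins overall and in every proposal group — no reversal.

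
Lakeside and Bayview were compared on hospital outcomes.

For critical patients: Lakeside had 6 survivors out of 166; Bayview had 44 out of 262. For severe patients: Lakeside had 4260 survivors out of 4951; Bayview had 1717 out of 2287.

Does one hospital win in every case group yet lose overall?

Critical: Lakeside 6/166 = 3.6%, Bayview 44/262 = 16.8% → Bayview
Severe: Lakeside 4260/4951 = 86.0%, Bayview 1717/2287 = 75.1% → Lakeside
Overall: Lakeside 4266/5117 = 83.4%, Bayview 1761/2549 = 69.1% → Lakeside
Neither sweeps: Lakeside wins 1 of 2 groups, Bayview wins 1. Lakeside wins overall but not every group — no Simpson reversal.

No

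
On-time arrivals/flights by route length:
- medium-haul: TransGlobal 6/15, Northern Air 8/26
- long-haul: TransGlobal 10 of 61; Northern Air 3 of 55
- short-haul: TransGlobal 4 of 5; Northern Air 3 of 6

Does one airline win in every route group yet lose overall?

No

Medium-haul: TransGlobal 6/15 = 40.0%, Northern Air 8/26 = 30.8% → TransGlobal
Long-haul: TransGlobal 10/61 = 16.4%, Northern Air 3/55 = 5.5% → TransGlobal
Short-haul: TransGlobal 4/5 = 80.0%, Northern Air 3/6 = 50.0% → TransGlobal
Overall: TransGlobal 20/81 = 24.7%, Northern Air 14/87 = 16.1% → TransGlobal
TransGlobal wins overall and in every route group — no reversal.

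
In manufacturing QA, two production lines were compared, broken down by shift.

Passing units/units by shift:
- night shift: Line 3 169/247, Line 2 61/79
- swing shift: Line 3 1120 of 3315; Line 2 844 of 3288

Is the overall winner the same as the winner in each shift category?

No

Night shift: Line 3 169/247 = 68.4%, Line 2 61/79 = 77.2% → Line 2
Swing shift: Line 3 1120/3315 = 33.8%, Line 2 844/3288 = 25.7% → Line 3
Overall: Line 3 1289/3562 = 36.2%, Line 2 905/3367 = 26.9% → Line 3
Neither sweeps: Line 3 wins 1 of 2 groups, Line 2 wins 1. Line 3 wins overall but not every group — no Simpson reversal.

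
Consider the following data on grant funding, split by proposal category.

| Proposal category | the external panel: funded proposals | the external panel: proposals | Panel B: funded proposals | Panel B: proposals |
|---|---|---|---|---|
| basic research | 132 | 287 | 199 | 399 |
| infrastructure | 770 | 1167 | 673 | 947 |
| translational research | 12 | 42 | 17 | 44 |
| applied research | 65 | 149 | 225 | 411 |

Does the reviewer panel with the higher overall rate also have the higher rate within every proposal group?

Yes

Basic research: the external panel 132/287 = 46.0%, Panel B 199/399 = 49.9% → Panel B
Infrastructure: the external panel 770/1167 = 66.0%, Panel B 673/947 = 71.1% → Panel B
Translational research: the external panel 12/42 = 28.6%, Panel B 17/44 = 38.6% → Panel B
Applied research: the external panel 65/149 = 43.6%, Panel B 225/411 = 54.7% → Panel B
Overall: the external panel 979/1645 = 59.5%, Panel B 1114/1801 = 61.9% → Panel B
Panel B wins overall and in every proposal group — no reversal.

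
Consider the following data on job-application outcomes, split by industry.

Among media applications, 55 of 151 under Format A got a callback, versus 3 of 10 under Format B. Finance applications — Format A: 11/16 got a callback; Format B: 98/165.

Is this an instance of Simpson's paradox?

Yes

Media: Format A 55/151 = 36.4%, Format B 3/10 = 30.0% → Format A
Finance: Format A 11/16 = 68.8%, Format B 98/165 = 59.4% → Format A
Overall: Format A 66/167 = 39.5%, Format B 101/175 = 57.7% → Format B
Format A wins each industry group but Format B wins overall — the comparison reverses. Format A's applications skew toward media, which has a lower base rate.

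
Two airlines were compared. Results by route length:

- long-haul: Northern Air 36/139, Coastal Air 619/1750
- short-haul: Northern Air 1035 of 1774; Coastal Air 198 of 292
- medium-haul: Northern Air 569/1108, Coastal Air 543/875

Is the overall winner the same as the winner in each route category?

No

Long-haul: Northern Air 36/139 = 25.9%, Coastal Air 619/1750 = 35.4% → Coastal Air
Short-haul: Northern Air 1035/1774 = 58.3%, Coastal Air 198/292 = 67.8% → Coastal Air
Medium-haul: Northern Air 569/1108 = 51.4%, Coastal Air 543/875 = 62.1% → Coastal Air
Overall: Northern Air 1640/3021 = 54.3%, Coastal Air 1360/2917 = 46.6% → Northern Air
Coastal Air wins each route group but Northern Air wins overall — the comparison reverses. Coastal Air's flights skew toward long-haul, which has a lower base rate.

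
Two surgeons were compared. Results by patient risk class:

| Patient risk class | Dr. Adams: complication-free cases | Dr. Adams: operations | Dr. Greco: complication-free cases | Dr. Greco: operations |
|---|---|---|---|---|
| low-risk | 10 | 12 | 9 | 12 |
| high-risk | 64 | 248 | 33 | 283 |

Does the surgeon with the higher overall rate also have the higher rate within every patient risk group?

Low-risk: Dr. Adams 10/12 = 83.3%, Dr. Greco 9/12 = 75.0% → Dr. Adams
High-risk: Dr. Adams 64/248 = 25.8%, Dr. Greco 33/283 = 11.7% → Dr. Adams
Overall: Dr. Adams 74/260 = 28.5%, Dr. Greco 42/295 = 14.2% → Dr. Adams
Dr. Adams wins overall and in every patient risk group — no reversal.

Yes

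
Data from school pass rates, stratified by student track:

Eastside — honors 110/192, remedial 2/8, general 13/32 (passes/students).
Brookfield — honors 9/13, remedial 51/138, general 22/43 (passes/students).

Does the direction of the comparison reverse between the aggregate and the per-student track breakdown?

Yes

Honors: Eastside 110/192 = 57.3%, Brookfield 9/13 = 69.2% → Brookfield
Remedial: Eastside 2/8 = 25.0%, Brookfield 51/138 = 37.0% → Brookfield
General: Eastside 13/32 = 40.6%, Brookfield 22/43 = 51.2% → Brookfield
Overall: Eastside 125/232 = 53.9%, Brookfield 82/194 = 42.3% → Eastside
Brookfield wins each student group but Eastside wins overall — the comparison reverses. Brookfield's students skew toward remedial, which has a lower base rate.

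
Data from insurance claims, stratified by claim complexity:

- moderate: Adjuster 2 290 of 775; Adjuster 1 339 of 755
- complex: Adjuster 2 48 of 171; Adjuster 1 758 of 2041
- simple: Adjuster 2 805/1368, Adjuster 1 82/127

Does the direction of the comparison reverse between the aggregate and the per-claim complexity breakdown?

Moderate: Adjuster 2 290/775 = 37.4%, Adjuster 1 339/755 = 44.9% → Adjuster 1
Complex: Adjuster 2 48/171 = 28.1%, Adjuster 1 758/2041 = 37.1% → Adjuster 1
Simple: Adjuster 2 805/1368 = 58.8%, Adjuster 1 82/127 = 64.6% → Adjuster 1
Overall: Adjuster 2 1143/2314 = 49.4%, Adjuster 1 1179/2923 = 40.3% → Adjuster 2
Adjuster 1 wins each claim group but Adjuster 2 wins overall — the comparison reverses. Adjuster 1's claims skew toward complex, which has a lower base rate.

Yes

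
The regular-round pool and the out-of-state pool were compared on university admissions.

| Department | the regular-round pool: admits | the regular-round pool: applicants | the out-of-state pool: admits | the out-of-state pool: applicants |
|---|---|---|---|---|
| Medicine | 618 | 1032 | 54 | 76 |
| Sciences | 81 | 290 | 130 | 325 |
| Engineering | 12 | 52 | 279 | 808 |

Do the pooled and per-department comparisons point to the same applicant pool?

No

Medicine: the regular-round pool 618/1032 = 59.9%, the out-of-state pool 54/76 = 71.1% → the out-of-state pool
Sciences: the regular-round pool 81/290 = 27.9%, the out-of-state pool 130/325 = 40.0% → the out-of-state pool
Engineering: the regular-round pool 12/52 = 23.1%, the out-of-state pool 279/808 = 34.5% → the out-of-state pool
Overall: the regular-round pool 711/1374 = 51.7%, the out-of-state pool 463/1209 = 38.3% → the regular-round pool
The out-of-state pool wins each department group but the regular-round pool wins overall — the comparison reverses. The out-of-state pool's applicants skew toward Engineering, which has a lower base rate.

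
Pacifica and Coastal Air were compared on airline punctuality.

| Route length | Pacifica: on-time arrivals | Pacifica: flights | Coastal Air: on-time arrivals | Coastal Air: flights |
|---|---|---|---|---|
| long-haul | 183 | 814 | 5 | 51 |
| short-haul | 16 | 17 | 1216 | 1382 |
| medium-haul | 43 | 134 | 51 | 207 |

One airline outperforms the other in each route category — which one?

Pacifica

Long-haul: Pacifica 183/814 = 22.5%, Coastal Air 5/51 = 9.8% → Pacifica
Short-haul: Pacifica 16/17 = 94.1%, Coastal Air 1216/1382 = 88.0% → Pacifica
Medium-haul: Pacifica 43/134 = 32.1%, Coastal Air 51/207 = 24.6% → Pacifica
Pacifica has the higher rate in all 3 groups.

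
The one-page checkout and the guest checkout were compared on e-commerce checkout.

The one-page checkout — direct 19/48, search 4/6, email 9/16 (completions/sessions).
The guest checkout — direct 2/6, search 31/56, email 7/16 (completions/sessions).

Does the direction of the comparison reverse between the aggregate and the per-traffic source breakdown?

Yes

Direct: the one-page checkout 19/48 = 39.6%, the guest checkout 2/6 = 33.3% → the one-page checkout
Search: the one-page checkout 4/6 = 66.7%, the guest checkout 31/56 = 55.4% → the one-page checkout
Email: the one-page checkout 9/16 = 56.2%, the guest checkout 7/16 = 43.8% → the one-page checkout
Overall: the one-page checkout 32/70 = 45.7%, the guest checkout 40/78 = 51.3% → the guest checkout
The one-page checkout wins each traffic group but the guest checkout wins overall — the comparison reverses. The one-page checkout's sessions skew toward direct, which has a lower base rate.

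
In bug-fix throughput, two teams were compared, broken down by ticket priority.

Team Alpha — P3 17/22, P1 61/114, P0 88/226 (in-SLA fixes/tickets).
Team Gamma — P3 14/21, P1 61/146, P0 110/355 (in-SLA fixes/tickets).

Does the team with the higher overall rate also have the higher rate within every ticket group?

Yes

P3: Team Alpha 17/22 = 77.3%, Team Gamma 14/21 = 66.7% → Team Alpha
P1: Team Alpha 61/114 = 53.5%, Team Gamma 61/146 = 41.8% → Team Alpha
P0: Team Alpha 88/226 = 38.9%, Team Gamma 110/355 = 31.0% → Team Alpha
Overall: Team Alpha 166/362 = 45.9%, Team Gamma 185/522 = 35.4% → Team Alpha
Team Alpha wins overall and in every ticket group — no reversal.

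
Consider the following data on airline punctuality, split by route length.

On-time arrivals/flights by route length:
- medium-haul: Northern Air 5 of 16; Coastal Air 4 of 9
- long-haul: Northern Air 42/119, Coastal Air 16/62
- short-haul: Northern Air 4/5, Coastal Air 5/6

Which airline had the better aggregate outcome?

Northern Air

Medium-haul: Northern Air 5/16 = 31.2%, Coastal Air 4/9 = 44.4% → Coastal Air
Long-haul: Northern Air 42/119 = 35.3%, Coastal Air 16/62 = 25.8% → Northern Air
Short-haul: Northern Air 4/5 = 80.0%, Coastal Air 5/6 = 83.3% → Coastal Air
Overall: Northern Air 51/140 = 36.4%, Coastal Air 25/77 = 32.5% → Northern Air
(Neither sweeps every route group, but Northern Air has the higher pooled rate.)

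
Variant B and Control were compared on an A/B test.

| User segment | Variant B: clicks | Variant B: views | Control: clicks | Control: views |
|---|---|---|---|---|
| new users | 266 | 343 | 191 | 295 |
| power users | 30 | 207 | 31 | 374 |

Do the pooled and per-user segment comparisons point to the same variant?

New users: Variant B 266/343 = 77.6%, Control 191/295 = 64.7% → Variant B
Power users: Variant B 30/207 = 14.5%, Control 31/374 = 8.3% → Variant B
Overall: Variant B 296/550 = 53.8%, Control 222/669 = 33.2% → Variant B
Variant B wins overall and in every user group — no reversal.

Yes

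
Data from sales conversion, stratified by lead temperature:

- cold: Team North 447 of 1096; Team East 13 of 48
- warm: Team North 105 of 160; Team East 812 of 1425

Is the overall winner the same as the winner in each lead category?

No

Cold: Team North 447/1096 = 40.8%, Team East 13/48 = 27.1% → Team North
Warm: Team North 105/160 = 65.6%, Team East 812/1425 = 57.0% → Team North
Overall: Team North 552/1256 = 43.9%, Team East 825/1473 = 56.0% → Team East
Team North wins each lead group but Team East wins overall — the comparison reverses. Team North's leads skew toward cold, which has a lower base rate.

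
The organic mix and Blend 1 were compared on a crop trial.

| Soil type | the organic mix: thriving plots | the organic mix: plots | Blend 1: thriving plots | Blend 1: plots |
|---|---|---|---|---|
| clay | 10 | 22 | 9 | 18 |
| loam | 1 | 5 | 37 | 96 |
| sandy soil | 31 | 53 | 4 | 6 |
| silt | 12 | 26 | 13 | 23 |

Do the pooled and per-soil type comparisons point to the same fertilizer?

Clay: the organic mix 10/22 = 45.5%, Blend 1 9/18 = 50.0% → Blend 1
Loam: the organic mix 1/5 = 20.0%, Blend 1 37/96 = 38.5% → Blend 1
Sandy soil: the organic mix 31/53 = 58.5%, Blend 1 4/6 = 66.7% → Blend 1
Silt: the organic mix 12/26 = 46.2%, Blend 1 13/23 = 56.5% → Blend 1
Overall: the organic mix 54/106 = 50.9%, Blend 1 63/143 = 44.1% → the organic mix
Blend 1 wins each soil group but the organic mix wins overall — the comparison reverses. Blend 1's plots skew toward loam, which has a lower base rate.

No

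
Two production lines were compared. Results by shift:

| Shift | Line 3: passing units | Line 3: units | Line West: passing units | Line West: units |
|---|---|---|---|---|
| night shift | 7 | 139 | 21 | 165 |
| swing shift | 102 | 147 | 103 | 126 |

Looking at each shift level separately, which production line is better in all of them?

Line West

Night shift: Line 3 7/139 = 5.0%, Line West 21/165 = 12.7% → Line West
Swing shift: Line 3 102/147 = 69.4%, Line West 103/126 = 81.7% → Line West
Line West has the higher rate in both groups.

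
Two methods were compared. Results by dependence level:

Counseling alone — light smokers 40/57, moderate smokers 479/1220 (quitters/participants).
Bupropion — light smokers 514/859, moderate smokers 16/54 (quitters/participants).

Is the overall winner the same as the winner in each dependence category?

No

Light smokers: counseling alone 40/57 = 70.2%, bupropion 514/859 = 59.8% → counseling alone
Moderate smokers: counseling alone 479/1220 = 39.3%, bupropion 16/54 = 29.6% → counseling alone
Overall: counseling alone 519/1277 = 40.6%, bupropion 530/913 = 58.1% → bupropion
Counseling alone wins each dependence group but bupropion wins overall — the comparison reverses. Counseling alone's participants skew toward moderate smokers, which has a lower base rate.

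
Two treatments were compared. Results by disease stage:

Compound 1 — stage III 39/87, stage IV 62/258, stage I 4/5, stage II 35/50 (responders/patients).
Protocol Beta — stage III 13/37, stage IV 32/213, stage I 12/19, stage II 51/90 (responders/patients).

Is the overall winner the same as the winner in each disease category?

Yes

Stage III: Compound 1 39/87 = 44.8%, Protocol Beta 13/37 = 35.1% → Compound 1
Stage IV: Compound 1 62/258 = 24.0%, Protocol Beta 32/213 = 15.0% → Compound 1
Stage I: Compound 1 4/5 = 80.0%, Protocol Beta 12/19 = 63.2% → Compound 1
Stage II: Compound 1 35/50 = 70.0%, Protocol Beta 51/90 = 56.7% → Compound 1
Overall: Compound 1 140/400 = 35.0%, Protocol Beta 108/359 = 30.1% → Compound 1
Compound 1 wins overall and in every disease group — no reversal.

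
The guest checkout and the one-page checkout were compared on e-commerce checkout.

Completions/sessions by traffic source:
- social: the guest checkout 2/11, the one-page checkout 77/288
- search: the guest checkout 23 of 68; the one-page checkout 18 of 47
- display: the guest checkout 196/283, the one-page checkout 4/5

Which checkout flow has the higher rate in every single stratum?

Social: the guest checkout 2/11 = 18.2%, the one-page checkout 77/288 = 26.7% → the one-page checkout
Search: the guest checkout 23/68 = 33.8%, the one-page checkout 18/47 = 38.3% → the one-page checkout
Display: the guest checkout 196/283 = 69.3%, the one-page checkout 4/5 = 80.0% → the one-page checkout
The one-page checkout has the higher rate in all 3 groups.

the one-page checkout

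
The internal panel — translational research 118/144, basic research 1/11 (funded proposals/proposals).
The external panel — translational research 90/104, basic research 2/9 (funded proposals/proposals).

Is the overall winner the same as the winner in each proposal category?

Yes

Translational research: the internal panel 118/144 = 81.9%, the external panel 90/104 = 86.5% → the external panel
Basic research: the internal panel 1/11 = 9.1%, the external panel 2/9 = 22.2% → the external panel
Overall: the internal panel 119/155 = 76.8%, the external panel 92/113 = 81.4% → the external panel
The external panel wins overall and in every proposal group — no reversal.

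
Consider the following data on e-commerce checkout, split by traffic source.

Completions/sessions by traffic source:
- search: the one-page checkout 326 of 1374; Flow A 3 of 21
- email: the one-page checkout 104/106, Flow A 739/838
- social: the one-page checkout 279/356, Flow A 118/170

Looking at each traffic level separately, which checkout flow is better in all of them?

Search: the one-page checkout 326/1374 = 23.7%, Flow A 3/21 = 14.3% → the one-page checkout
Email: the one-page checkout 104/106 = 98.1%, Flow A 739/838 = 88.2% → the one-page checkout
Social: the one-page checkout 279/356 = 78.4%, Flow A 118/170 = 69.4% → the one-page checkout
The one-page checkout has the higher rate in all 3 groups.

the one-page checkout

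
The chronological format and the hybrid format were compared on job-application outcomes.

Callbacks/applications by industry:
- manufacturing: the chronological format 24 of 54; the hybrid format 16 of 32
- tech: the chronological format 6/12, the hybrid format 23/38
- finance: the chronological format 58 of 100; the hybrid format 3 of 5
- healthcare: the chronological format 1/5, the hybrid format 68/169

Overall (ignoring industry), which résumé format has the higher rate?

the chronological format

Manufacturing: the chronological format 24/54 = 44.4%, the hybrid format 16/32 = 50.0% → the hybrid format
Tech: the chronological format 6/12 = 50.0%, the hybrid format 23/38 = 60.5% → the hybrid format
Finance: the chronological format 58/100 = 58.0%, the hybrid format 3/5 = 60.0% → the hybrid format
Healthcare: the chronological format 1/5 = 20.0%, the hybrid format 68/169 = 40.2% → the hybrid format
Overall: the chronological format 89/171 = 52.0%, the hybrid format 110/244 = 45.1% → the chronological format
(The hybrid format wins every industry group but the chronological format wins overall — the hybrid format's applications skew toward the low-rate healthcare group.)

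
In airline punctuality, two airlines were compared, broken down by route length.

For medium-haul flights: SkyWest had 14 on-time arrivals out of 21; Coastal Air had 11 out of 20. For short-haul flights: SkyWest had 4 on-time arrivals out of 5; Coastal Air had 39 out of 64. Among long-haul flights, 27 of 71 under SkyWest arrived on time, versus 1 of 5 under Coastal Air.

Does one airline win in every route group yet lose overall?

Yes

Medium-haul: SkyWest 14/21 = 66.7%, Coastal Air 11/20 = 55.0% → SkyWest
Short-haul: SkyWest 4/5 = 80.0%, Coastal Air 39/64 = 60.9% → SkyWest
Long-haul: SkyWest 27/71 = 38.0%, Coastal Air 1/5 = 20.0% → SkyWest
Overall: SkyWest 45/97 = 46.4%, Coastal Air 51/89 = 57.3% → Coastal Air
SkyWest wins each route group but Coastal Air wins overall — the comparison reverses. SkyWest's flights skew toward long-haul, which has a lower base rate.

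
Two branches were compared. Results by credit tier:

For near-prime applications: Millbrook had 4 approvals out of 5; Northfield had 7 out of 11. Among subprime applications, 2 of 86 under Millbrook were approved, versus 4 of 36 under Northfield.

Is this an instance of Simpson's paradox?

No

Near-prime: Millbrook 4/5 = 80.0%, Northfield 7/11 = 63.6% → Millbrook
Subprime: Millbrook 2/86 = 2.3%, Northfield 4/36 = 11.1% → Northfield
Overall: Millbrook 6/91 = 6.6%, Northfield 11/47 = 23.4% → Northfield
Neither sweeps: Millbrook wins 1 of 2 groups, Northfield wins 1. Northfield wins overall but not every group — no Simpson reversal.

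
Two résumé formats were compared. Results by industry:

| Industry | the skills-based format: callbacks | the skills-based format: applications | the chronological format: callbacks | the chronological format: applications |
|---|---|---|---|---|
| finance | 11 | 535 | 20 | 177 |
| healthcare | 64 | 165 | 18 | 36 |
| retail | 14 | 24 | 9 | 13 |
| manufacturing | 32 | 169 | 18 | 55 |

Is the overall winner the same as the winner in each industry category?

Finance: the skills-based format 11/535 = 2.1%, the chronological format 20/177 = 11.3% → the chronological format
Healthcare: the skills-based format 64/165 = 38.8%, the chronological format 18/36 = 50.0% → the chronological format
Retail: the skills-based format 14/24 = 58.3%, the chronological format 9/13 = 69.2% → the chronological format
Manufacturing: the skills-based format 32/169 = 18.9%, the chronological format 18/55 = 32.7% → the chronological format
Overall: the skills-based format 121/893 = 13.5%, the chronological format 65/281 = 23.1% → the chronological format
The chronological format wins overall and in every industry group — no reversal.

Yes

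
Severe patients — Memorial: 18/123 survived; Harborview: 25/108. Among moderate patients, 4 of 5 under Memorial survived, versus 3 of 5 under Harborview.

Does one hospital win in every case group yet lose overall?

No

Severe: Memorial 18/123 = 14.6%, Harborview 25/108 = 23.1% → Harborview
Moderate: Memorial 4/5 = 80.0%, Harborview 3/5 = 60.0% → Memorial
Overall: Memorial 22/128 = 17.2%, Harborview 28/113 = 24.8% → Harborview
Neither sweeps: Memorial wins 1 of 2 groups, Harborview wins 1. Harborview wins overall but not every group — no Simpson reversal.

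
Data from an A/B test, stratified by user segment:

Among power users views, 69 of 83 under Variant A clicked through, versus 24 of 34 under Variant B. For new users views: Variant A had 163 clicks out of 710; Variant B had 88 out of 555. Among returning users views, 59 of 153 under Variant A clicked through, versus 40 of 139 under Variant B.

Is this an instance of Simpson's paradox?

No

Power users: Variant A 69/83 = 83.1%, Variant B 24/34 = 70.6% → Variant A
New users: Variant A 163/710 = 23.0%, Variant B 88/555 = 15.9% → Variant A
Returning users: Variant A 59/153 = 38.6%, Variant B 40/139 = 28.8% → Variant A
Overall: Variant A 291/946 = 30.8%, Variant B 152/728 = 20.9% → Variant A
Variant A wins overall and in every user group — no reversal.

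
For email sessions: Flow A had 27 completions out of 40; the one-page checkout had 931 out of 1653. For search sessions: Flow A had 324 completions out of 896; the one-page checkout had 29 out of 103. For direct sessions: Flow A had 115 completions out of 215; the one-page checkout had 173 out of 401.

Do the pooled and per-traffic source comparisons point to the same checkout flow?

Email: Flow A 27/40 = 67.5%, the one-page checkout 931/1653 = 56.3% → Flow A
Search: Flow A 324/896 = 36.2%, the one-page checkout 29/103 = 28.2% → Flow A
Direct: Flow A 115/215 = 53.5%, the one-page checkout 173/401 = 43.1% → Flow A
Overall: Flow A 466/1151 = 40.5%, the one-page checkout 1133/2157 = 52.5% → the one-page checkout
Flow A wins each traffic group but the one-page checkout wins overall — the comparison reverses. Flow A's sessions skew toward search, which has a lower base rate.

No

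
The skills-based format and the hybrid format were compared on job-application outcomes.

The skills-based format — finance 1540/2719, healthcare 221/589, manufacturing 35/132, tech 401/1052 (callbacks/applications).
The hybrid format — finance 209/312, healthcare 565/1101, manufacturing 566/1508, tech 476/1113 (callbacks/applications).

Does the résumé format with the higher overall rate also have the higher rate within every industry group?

Finance: the skills-based format 1540/2719 = 56.6%, the hybrid format 209/312 = 67.0% → the hybrid format
Healthcare: the skills-based format 221/589 = 37.5%, the hybrid format 565/1101 = 51.3% → the hybrid format
Manufacturing: the skills-based format 35/132 = 26.5%, the hybrid format 566/1508 = 37.5% → the hybrid format
Tech: the skills-based format 401/1052 = 38.1%, the hybrid format 476/1113 = 42.8% → the hybrid format
Overall: the skills-based format 2197/4492 = 48.9%, the hybrid format 1816/4034 = 45.0% → the skills-based format
The hybrid format wins each industry group but the skills-based format wins overall — the comparison reverses. The hybrid format's applications skew toward manufacturing, which has a lower base rate.

No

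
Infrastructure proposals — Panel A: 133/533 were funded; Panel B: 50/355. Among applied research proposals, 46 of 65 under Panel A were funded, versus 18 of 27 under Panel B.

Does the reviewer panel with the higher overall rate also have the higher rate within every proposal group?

Infrastructure: Panel A 133/533 = 25.0%, Panel B 50/355 = 14.1% → Panel A
Applied research: Panel A 46/65 = 70.8%, Panel B 18/27 = 66.7% → Panel A
Overall: Panel A 179/598 = 29.9%, Panel B 68/382 = 17.8% → Panel A
Panel A wins overall and in every proposal group — no reversal.

Yes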